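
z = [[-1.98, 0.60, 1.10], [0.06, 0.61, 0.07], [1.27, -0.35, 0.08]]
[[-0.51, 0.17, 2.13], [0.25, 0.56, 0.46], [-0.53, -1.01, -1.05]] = z@[[-0.19, -0.42, -0.64], [0.56, 1.09, 0.77], [-1.11, -1.2, 0.36]]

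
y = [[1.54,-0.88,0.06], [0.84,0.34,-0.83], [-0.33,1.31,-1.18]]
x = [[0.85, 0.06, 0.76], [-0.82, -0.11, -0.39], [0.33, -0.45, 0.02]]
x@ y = [[1.11, 0.27, -0.90], [-1.23, 0.17, 0.5], [0.12, -0.42, 0.37]]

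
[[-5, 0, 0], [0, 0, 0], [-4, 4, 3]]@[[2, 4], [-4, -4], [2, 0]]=[[-10, -20], [0, 0], [-18, -32]]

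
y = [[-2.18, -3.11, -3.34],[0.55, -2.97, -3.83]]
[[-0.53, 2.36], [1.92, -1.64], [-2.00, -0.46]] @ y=[[2.45,  -5.36,  -7.27], [-5.09,  -1.1,  -0.13], [4.11,  7.59,  8.44]]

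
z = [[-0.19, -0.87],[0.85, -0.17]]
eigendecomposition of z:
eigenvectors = [[(0.71+0j), (0.71-0j)], [(-0.01-0.7j), -0.01+0.70j]]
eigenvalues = [(-0.18+0.86j), (-0.18-0.86j)]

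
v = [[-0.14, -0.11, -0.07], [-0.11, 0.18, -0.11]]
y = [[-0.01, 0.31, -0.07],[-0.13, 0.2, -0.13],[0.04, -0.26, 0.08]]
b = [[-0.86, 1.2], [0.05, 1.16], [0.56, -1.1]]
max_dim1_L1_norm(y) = 0.46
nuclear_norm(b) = 2.77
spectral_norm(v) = 0.24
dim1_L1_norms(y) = [0.39, 0.46, 0.38]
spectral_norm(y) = 0.49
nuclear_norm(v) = 0.43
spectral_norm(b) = 2.17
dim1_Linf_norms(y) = [0.31, 0.2, 0.26]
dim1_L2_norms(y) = [0.32, 0.27, 0.27]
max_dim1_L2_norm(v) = 0.24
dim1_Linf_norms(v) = [0.14, 0.18]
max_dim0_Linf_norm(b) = 1.2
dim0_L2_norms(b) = [1.03, 2.0]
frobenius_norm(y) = 0.50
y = b @ v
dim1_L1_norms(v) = [0.32, 0.4]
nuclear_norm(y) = 0.61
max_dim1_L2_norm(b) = 1.48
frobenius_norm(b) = 2.25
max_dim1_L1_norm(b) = 2.06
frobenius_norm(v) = 0.31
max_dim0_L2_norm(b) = 2.0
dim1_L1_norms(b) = [2.06, 1.21, 1.66]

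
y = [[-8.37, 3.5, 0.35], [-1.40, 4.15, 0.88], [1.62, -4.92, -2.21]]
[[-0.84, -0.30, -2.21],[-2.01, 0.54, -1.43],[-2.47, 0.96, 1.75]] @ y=[[3.87, 6.69, 4.33], [13.75, 2.24, 2.93], [22.16, -13.27, -3.89]]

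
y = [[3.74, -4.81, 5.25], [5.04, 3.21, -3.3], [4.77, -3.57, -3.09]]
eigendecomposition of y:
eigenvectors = [[-0.25+0.00j, (0.73+0j), (0.73-0j)], [0.43+0.00j, (0.2-0.53j), 0.20+0.53j], [0.87+0.00j, (0.37+0.06j), (0.37-0.06j)]]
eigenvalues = [(-6.24+0j), (5.05+3.93j), (5.05-3.93j)]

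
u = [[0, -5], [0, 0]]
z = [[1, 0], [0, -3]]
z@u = [[0, -5], [0, 0]]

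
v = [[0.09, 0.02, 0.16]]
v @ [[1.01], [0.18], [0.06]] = [[0.10]]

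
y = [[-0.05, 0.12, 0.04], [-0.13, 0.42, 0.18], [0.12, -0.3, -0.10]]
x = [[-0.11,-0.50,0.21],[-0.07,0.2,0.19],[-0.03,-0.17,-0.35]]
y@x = [[-0.0, 0.04, -0.0], [-0.02, 0.12, -0.01], [0.01, -0.10, 0.00]]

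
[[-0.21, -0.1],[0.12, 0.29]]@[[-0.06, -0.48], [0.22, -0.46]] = [[-0.01,0.15], [0.06,-0.19]]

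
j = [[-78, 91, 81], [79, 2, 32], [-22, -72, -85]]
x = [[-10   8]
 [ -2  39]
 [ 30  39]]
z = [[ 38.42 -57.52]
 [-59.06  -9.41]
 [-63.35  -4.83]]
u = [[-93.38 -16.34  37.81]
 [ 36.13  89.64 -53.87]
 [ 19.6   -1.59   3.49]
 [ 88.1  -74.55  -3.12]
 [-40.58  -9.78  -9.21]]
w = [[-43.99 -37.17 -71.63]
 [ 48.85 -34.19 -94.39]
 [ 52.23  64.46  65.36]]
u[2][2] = 3.49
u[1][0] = 36.13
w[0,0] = -43.99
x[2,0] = 30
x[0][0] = -10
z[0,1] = -57.52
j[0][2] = 81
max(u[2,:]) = 19.6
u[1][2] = -53.87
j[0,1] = 91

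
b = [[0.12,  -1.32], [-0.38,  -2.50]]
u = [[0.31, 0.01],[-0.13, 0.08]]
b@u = [[0.21,-0.1], [0.21,-0.2]]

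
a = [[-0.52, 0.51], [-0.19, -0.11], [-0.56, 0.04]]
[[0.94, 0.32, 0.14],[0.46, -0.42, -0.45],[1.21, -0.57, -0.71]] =a@[[-2.18, 1.15, 1.39],[-0.38, 1.8, 1.69]]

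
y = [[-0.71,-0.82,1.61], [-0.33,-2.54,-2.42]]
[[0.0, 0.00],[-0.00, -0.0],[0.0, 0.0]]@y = [[0.00,0.0,0.0], [0.0,0.0,0.00], [0.0,0.0,0.00]]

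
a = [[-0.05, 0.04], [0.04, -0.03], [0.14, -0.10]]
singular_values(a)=[0.19, 0.0]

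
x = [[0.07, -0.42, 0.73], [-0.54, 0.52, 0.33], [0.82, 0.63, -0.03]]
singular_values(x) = [1.1, 0.84, 0.74]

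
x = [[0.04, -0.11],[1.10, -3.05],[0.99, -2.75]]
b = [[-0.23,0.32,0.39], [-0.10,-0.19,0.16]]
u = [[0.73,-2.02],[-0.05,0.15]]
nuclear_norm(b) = 0.82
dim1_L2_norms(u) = [2.15, 0.16]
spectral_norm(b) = 0.56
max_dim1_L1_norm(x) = 4.15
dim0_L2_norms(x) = [1.48, 4.11]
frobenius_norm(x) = 4.37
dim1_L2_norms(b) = [0.55, 0.27]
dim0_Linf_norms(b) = [0.23, 0.32, 0.39]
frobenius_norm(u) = 2.15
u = b @ x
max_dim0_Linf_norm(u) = 2.02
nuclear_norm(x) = 4.37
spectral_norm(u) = 2.15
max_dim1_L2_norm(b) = 0.55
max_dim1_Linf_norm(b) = 0.39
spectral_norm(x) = 4.37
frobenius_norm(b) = 0.62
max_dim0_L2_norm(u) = 2.03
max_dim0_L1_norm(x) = 5.91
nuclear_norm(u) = 2.16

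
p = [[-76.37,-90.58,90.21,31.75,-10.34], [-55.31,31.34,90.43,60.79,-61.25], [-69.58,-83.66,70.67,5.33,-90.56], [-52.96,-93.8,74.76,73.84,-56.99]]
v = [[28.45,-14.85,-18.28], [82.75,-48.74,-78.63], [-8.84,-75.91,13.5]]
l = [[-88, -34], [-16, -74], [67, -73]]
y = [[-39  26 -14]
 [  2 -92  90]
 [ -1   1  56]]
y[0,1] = 26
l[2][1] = -73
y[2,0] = -1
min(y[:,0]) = -39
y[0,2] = -14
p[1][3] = 60.79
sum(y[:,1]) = -65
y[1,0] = 2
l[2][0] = 67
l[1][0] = -16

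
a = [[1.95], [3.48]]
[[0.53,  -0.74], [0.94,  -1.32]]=a @ [[0.27, -0.38]]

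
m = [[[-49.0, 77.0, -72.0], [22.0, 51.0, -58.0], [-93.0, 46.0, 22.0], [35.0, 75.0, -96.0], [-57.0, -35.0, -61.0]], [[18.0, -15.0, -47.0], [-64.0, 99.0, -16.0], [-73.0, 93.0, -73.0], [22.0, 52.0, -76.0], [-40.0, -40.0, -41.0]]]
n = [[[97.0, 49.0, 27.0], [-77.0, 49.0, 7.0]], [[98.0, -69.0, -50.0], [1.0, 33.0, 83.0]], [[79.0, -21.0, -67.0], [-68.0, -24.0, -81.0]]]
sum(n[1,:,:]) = 96.0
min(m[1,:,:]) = -76.0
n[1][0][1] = -69.0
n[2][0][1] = -21.0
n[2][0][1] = -21.0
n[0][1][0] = -77.0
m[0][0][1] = 77.0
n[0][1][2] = 7.0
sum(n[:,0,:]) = 143.0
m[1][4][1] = -40.0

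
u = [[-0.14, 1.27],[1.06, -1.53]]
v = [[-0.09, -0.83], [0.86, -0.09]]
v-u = [[0.05,-2.1],[-0.20,1.44]]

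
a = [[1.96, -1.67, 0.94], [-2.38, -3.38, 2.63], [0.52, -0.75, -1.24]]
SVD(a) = [[0.19, -0.95, -0.26], [0.98, 0.16, 0.13], [-0.08, -0.28, 0.96]] @ diag([4.982933683369455, 2.6925086708611587, 1.3457596235879525]) @ [[-0.4, -0.72, 0.57], [-0.89, 0.46, -0.04], [-0.23, -0.52, -0.82]]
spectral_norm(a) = 4.98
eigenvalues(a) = [2.66, -3.19, -2.13]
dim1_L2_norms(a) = [2.74, 4.9, 1.54]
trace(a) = -2.66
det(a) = 18.06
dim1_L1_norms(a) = [4.57, 8.39, 2.51]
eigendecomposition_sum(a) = [[2.42, -0.69, 0.12],[-0.75, 0.21, -0.04],[0.47, -0.13, 0.02]] + [[-0.82, -1.31, 2.16], [-3.08, -4.90, 8.09], [-0.96, -1.53, 2.53]] + [[0.36,0.32,-1.34], [1.45,1.31,-5.42], [1.02,0.92,-3.8]]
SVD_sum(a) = [[-0.38,  -0.68,  0.54], [-1.95,  -3.49,  2.79], [0.15,  0.27,  -0.22]] + [[2.26, -1.18, 0.11], [-0.39, 0.2, -0.02], [0.67, -0.35, 0.03]] + [[0.08, 0.18, 0.29], [-0.04, -0.09, -0.14], [-0.3, -0.67, -1.06]]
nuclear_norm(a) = 9.02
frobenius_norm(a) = 5.82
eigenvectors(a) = [[-0.94, 0.25, 0.20], [0.29, 0.92, 0.80], [-0.18, 0.29, 0.56]]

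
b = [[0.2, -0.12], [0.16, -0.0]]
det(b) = 0.02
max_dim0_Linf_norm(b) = 0.2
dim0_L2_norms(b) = [0.26, 0.12]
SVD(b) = [[-0.84, -0.54], [-0.54, 0.84]] @ diag([0.2740268956127082, 0.07006611506899683]) @ [[-0.93, 0.37],[0.37, 0.93]]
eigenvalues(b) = [(0.1+0.1j), (0.1-0.1j)]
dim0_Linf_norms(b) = [0.2, 0.12]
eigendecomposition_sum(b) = [[0.10-0.00j, -0.06+0.06j], [0.08-0.08j, 0.1j]] + [[(0.1+0j), -0.06-0.06j], [0.08+0.08j, -0.1j]]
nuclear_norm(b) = 0.34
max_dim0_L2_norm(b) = 0.26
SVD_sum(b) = [[0.21, -0.08], [0.14, -0.05]] + [[-0.01, -0.04], [0.02, 0.05]]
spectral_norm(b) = 0.27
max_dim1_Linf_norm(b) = 0.2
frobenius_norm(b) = 0.28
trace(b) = 0.20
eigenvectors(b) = [[0.47+0.45j, 0.47-0.45j], [(0.76+0j), (0.76-0j)]]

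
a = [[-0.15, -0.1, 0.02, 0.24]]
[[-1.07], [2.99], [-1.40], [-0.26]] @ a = [[0.16, 0.11, -0.02, -0.26], [-0.45, -0.30, 0.06, 0.72], [0.21, 0.14, -0.03, -0.34], [0.04, 0.03, -0.01, -0.06]]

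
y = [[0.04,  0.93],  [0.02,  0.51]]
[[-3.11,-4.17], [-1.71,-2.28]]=y @ [[1.13, -3.63], [-3.39, -4.33]]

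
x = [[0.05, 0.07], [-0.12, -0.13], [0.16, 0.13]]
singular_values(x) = [0.28, 0.03]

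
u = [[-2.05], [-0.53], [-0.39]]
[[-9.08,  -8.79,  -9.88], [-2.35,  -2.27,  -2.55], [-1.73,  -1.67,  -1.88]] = u @ [[4.43, 4.29, 4.82]]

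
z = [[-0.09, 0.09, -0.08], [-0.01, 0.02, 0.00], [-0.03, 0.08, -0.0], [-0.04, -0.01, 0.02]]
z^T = [[-0.09, -0.01, -0.03, -0.04], [0.09, 0.02, 0.08, -0.01], [-0.08, 0.00, -0.0, 0.02]]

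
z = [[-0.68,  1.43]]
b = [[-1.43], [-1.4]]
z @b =[[-1.03]]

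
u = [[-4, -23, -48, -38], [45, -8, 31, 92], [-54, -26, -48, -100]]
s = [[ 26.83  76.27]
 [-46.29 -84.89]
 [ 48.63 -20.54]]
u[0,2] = -48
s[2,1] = -20.54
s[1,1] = -84.89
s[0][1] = 76.27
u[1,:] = [45, -8, 31, 92]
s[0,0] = 26.83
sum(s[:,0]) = 29.17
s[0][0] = 26.83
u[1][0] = 45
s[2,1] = -20.54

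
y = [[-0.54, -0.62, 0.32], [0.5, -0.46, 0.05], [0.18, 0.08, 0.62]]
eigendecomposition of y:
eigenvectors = [[(0.74+0j),0.74-0.00j,0.19+0.00j],[(-0.08-0.66j),(-0.08+0.66j),0.13+0.00j],[(-0.11-0.01j),(-0.11+0.01j),0.97+0.00j]]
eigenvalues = [(-0.52+0.55j), (-0.52-0.55j), (0.67+0j)]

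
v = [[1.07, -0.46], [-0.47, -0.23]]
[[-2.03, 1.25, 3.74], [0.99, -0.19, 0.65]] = v@[[-1.99, 0.81, 1.21], [-0.22, -0.84, -5.32]]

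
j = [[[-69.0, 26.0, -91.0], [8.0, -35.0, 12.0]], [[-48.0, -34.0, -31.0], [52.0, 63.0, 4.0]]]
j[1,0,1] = -34.0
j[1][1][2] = 4.0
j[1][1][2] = 4.0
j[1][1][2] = 4.0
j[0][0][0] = -69.0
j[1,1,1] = 63.0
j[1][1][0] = 52.0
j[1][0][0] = -48.0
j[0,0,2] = -91.0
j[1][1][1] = 63.0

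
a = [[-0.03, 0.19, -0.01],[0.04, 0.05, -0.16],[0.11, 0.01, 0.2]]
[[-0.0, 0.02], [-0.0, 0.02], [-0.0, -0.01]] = a@[[-0.0, 0.06], [-0.01, 0.13], [0.00, -0.08]]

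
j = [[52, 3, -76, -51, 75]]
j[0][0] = 52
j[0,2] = -76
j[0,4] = 75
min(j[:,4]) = 75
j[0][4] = 75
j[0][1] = 3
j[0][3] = -51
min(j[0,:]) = -76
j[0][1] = 3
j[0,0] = 52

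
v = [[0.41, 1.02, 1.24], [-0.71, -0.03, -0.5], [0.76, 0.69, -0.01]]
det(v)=-0.832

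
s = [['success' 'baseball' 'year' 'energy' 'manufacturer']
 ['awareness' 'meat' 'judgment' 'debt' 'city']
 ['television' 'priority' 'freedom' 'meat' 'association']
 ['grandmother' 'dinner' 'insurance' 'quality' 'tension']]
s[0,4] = 'manufacturer'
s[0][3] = 'energy'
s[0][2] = 'year'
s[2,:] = ['television', 'priority', 'freedom', 'meat', 'association']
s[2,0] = 'television'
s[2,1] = 'priority'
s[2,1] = 'priority'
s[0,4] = 'manufacturer'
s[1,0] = 'awareness'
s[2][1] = 'priority'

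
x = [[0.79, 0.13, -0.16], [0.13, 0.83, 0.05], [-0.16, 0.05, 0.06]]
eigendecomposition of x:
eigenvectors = [[0.22, -0.68, -0.7], [-0.09, -0.72, 0.68], [0.97, 0.08, 0.22]]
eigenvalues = [0.02, 0.95, 0.71]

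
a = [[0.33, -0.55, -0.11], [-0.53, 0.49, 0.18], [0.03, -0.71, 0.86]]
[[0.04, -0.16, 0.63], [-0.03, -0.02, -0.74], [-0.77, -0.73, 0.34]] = a @ [[-0.32,0.63,0.71], [-0.07,0.73,-0.68], [-0.94,-0.27,-0.19]]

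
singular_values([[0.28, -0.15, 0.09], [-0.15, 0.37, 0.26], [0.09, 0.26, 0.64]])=[0.8, 0.42, 0.07]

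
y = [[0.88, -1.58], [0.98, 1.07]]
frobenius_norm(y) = 2.32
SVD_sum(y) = [[0.29, -1.68], [-0.15, 0.87]] + [[0.59,  0.10],[1.13,  0.2]]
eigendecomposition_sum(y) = [[(0.44+0.66j), (-0.79+0.62j)], [0.49-0.39j, (0.53+0.58j)]] + [[(0.44-0.66j),(-0.79-0.62j)], [(0.49+0.39j),0.53-0.58j]]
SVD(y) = [[-0.89, 0.46], [0.46, 0.89]] @ diag([1.9237271272198198, 1.294362368117437]) @ [[-0.17, 0.99], [0.99, 0.17]]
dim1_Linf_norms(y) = [1.58, 1.07]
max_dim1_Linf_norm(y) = 1.58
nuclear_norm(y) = 3.22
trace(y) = 1.95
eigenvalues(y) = [(0.97+1.24j), (0.97-1.24j)]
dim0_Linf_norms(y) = [0.98, 1.58]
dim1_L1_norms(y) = [2.46, 2.05]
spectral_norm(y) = 1.92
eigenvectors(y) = [[0.79+0.00j,(0.79-0j)],  [-0.05-0.62j,(-0.05+0.62j)]]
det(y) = 2.49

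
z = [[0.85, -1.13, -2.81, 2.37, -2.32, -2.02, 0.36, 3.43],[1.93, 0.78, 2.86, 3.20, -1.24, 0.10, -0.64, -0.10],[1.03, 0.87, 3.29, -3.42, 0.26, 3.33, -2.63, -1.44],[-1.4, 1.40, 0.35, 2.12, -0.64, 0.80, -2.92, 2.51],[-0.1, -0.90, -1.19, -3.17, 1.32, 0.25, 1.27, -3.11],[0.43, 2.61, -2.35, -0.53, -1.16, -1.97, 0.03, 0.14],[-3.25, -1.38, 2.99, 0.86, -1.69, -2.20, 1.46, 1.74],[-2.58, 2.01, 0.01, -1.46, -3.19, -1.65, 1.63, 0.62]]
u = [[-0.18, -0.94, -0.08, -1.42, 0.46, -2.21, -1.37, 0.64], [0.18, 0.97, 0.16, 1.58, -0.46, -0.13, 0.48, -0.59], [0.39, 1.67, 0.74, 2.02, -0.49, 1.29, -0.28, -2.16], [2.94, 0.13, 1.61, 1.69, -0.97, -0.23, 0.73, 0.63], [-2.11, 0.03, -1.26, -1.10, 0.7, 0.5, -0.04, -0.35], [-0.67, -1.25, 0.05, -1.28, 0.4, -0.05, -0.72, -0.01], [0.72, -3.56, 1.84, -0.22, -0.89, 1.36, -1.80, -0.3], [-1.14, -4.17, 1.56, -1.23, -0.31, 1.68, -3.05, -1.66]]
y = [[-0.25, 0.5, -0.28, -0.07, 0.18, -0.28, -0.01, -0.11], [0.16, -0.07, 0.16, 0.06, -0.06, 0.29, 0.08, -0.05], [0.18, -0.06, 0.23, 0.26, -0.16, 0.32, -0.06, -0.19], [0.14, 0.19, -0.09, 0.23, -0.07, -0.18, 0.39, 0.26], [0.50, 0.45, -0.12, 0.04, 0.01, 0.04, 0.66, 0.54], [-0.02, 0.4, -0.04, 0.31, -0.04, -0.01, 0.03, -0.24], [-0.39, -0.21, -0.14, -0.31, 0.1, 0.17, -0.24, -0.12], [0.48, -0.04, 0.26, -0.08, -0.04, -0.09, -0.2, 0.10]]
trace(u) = 0.41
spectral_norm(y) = 1.34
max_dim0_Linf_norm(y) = 0.66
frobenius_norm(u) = 10.84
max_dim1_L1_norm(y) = 2.36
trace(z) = 8.47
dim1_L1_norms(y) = [1.68, 0.93, 1.46, 1.55, 2.36, 1.09, 1.68, 1.29]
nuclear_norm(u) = 20.92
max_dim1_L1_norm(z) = 16.27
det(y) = -0.00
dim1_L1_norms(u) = [7.3, 4.55, 9.04, 8.93, 6.09, 4.43, 10.69, 14.8]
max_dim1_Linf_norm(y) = 0.66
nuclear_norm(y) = 4.01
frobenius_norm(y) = 1.92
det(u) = -0.01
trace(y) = 0.00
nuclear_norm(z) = 36.78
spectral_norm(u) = 7.93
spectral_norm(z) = 9.62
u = z @ y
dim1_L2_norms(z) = [6.07, 4.97, 6.67, 4.94, 5.04, 4.25, 5.92, 5.36]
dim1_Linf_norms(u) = [2.21, 1.58, 2.16, 2.94, 2.11, 1.28, 3.56, 4.17]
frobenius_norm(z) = 15.42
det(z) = 18332.79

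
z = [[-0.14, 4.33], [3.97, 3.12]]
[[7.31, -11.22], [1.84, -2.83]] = z @[[-0.84, 1.29], [1.66, -2.55]]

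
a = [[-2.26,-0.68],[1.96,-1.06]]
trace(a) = -3.32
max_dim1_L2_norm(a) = 2.36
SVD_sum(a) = [[-2.20, 0.16], [2.03, -0.15]] + [[-0.06,-0.84], [-0.07,-0.91]]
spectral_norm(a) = 3.00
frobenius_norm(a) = 3.25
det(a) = 3.73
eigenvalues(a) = [(-1.66+0.99j), (-1.66-0.99j)]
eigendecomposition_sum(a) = [[-1.13-0.01j,-0.34-0.57j], [(0.98+1.65j),-0.53+1.00j]] + [[(-1.13+0.01j), (-0.34+0.57j)], [0.98-1.65j, (-0.53-1j)]]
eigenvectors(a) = [[0.26-0.43j, (0.26+0.43j)],  [(-0.86+0j), -0.86-0.00j]]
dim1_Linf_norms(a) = [2.26, 1.96]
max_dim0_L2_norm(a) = 2.99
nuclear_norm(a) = 4.24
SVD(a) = [[-0.74, 0.68], [0.68, 0.74]] @ diag([2.9981173746273804, 1.2435803986704763]) @ [[1.00, -0.07],[-0.07, -1.0]]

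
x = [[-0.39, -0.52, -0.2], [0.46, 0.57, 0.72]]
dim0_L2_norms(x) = [0.6, 0.77, 0.75]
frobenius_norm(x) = 1.23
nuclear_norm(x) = 1.47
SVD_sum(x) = [[-0.32, -0.41, -0.38],[0.51, 0.64, 0.61]] + [[-0.07, -0.11, 0.18], [-0.05, -0.07, 0.11]]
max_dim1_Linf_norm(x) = 0.72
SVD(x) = [[-0.53, 0.85], [0.85, 0.53]] @ diag([1.202347678149059, 0.267880683979953]) @ [[0.5, 0.63, 0.60],[-0.32, -0.51, 0.8]]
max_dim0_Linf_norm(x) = 0.72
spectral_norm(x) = 1.20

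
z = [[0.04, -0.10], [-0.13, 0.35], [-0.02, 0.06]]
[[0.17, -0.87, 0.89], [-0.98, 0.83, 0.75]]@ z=[[0.10, -0.27], [-0.16, 0.43]]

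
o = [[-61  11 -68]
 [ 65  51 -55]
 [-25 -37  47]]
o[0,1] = 11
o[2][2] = 47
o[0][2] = -68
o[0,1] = 11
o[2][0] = -25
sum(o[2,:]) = -15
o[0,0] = -61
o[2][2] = 47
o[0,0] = -61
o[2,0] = -25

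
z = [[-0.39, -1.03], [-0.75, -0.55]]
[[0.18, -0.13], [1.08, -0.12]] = z @ [[-1.81, 0.1],[0.51, 0.09]]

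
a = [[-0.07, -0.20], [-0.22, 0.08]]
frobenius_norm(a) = 0.32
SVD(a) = [[0.06, -1.0], [-1.00, -0.06]] @ diag([0.23417137109727654, 0.21181069132227862]) @ [[0.92, -0.39],[0.39, 0.92]]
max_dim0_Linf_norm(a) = 0.22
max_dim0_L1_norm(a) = 0.29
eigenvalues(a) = [-0.22, 0.23]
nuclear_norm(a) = 0.45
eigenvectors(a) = [[-0.8, 0.56], [-0.59, -0.83]]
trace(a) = 0.01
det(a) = -0.05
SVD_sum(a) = [[0.01, -0.01], [-0.21, 0.09]] + [[-0.08, -0.19], [-0.01, -0.01]]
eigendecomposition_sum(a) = [[-0.15, -0.10], [-0.11, -0.07]] + [[0.08, -0.1], [-0.11, 0.15]]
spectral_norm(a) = 0.23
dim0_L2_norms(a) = [0.23, 0.22]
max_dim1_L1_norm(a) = 0.3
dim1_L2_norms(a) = [0.21, 0.23]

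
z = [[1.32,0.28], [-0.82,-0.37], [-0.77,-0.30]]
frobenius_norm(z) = 1.82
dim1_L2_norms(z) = [1.35, 0.9, 0.83]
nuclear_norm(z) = 1.99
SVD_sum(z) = [[1.29, 0.39], [-0.85, -0.26], [-0.79, -0.24]] + [[0.03,-0.11], [0.03,-0.11], [0.02,-0.06]]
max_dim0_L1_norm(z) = 2.91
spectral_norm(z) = 1.81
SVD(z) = [[-0.74, -0.66], [0.49, -0.66], [0.45, -0.36]] @ diag([1.8116891332227543, 0.1754493789176397]) @ [[-0.96,-0.29], [-0.29,0.96]]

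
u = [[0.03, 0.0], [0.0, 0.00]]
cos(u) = [[1.0, 0.0], [0.00, 1.00]]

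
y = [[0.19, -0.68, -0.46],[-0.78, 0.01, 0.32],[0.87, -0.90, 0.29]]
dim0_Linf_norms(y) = [0.87, 0.9, 0.46]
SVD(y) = [[-0.42, -0.18, -0.89], [0.39, -0.92, -0.0], [-0.82, -0.35, 0.45]] @ diag([1.5048272463936192, 0.6514581321338694, 0.6189485120654609]) @ [[-0.73, 0.68, 0.05], [0.58, 0.66, -0.48], [0.36, 0.32, 0.87]]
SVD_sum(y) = [[0.46, -0.43, -0.03],[-0.43, 0.40, 0.03],[0.9, -0.84, -0.07]] + [[-0.07, -0.08, 0.06], [-0.35, -0.39, 0.29], [-0.13, -0.15, 0.11]] + [[-0.20, -0.18, -0.48], [-0.00, -0.00, -0.0], [0.10, 0.09, 0.24]]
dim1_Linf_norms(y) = [0.68, 0.78, 0.9]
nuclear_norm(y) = 2.78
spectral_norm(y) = 1.50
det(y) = -0.61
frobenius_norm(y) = 1.75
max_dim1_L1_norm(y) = 2.06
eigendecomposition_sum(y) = [[(-0.28+0j),-0.32+0.00j,-0.03+0.00j], [-0.31+0.00j,-0.36+0.00j,(-0.03+0j)], [-0.04+0.00j,(-0.05+0j),-0.00+0.00j]] + [[0.23+0.17j, (-0.18-0.17j), -0.22+0.13j], [-0.24-0.12j, 0.19+0.13j, 0.17-0.15j], [0.46-0.37j, -0.43+0.26j, 0.15+0.49j]] + [[0.23-0.17j, (-0.18+0.17j), -0.22-0.13j], [(-0.24+0.12j), 0.19-0.13j, 0.17+0.15j], [0.46+0.37j, (-0.43-0.26j), 0.15-0.49j]]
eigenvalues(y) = [(-0.64+0j), (0.57+0.79j), (0.57-0.79j)]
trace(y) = 0.49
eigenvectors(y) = [[-0.66+0.00j, -0.10-0.40j, -0.10+0.40j], [(-0.74+0j), (0.15+0.34j), 0.15-0.34j], [(-0.1+0j), (-0.83+0j), -0.83-0.00j]]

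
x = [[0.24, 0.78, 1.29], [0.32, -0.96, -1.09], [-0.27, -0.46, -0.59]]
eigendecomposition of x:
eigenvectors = [[(0.27+0.53j), (0.27-0.53j), -0.54+0.00j],[(0.61+0j), 0.61-0.00j, (0.8+0j)],[-0.52-0.00j, (-0.52+0j), 0.24+0.00j]]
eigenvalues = [(0.1+0.28j), (0.1-0.28j), (-1.51+0j)]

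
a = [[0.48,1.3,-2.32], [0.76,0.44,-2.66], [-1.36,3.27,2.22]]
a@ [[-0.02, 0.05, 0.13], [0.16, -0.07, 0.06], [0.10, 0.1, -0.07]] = [[-0.03, -0.30, 0.3],[-0.21, -0.26, 0.31],[0.77, -0.07, -0.14]]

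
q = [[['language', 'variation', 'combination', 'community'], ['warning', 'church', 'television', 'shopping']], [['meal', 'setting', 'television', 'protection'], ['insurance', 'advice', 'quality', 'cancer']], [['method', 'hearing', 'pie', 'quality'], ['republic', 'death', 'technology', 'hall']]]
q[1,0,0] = 'meal'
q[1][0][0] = 'meal'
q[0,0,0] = 'language'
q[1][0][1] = 'setting'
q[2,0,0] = 'method'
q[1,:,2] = ['television', 'quality']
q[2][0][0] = 'method'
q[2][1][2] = 'technology'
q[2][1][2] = 'technology'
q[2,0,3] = 'quality'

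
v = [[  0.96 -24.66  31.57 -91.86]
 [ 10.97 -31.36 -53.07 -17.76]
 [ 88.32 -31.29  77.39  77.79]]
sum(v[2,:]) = 212.20999999999998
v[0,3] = -91.86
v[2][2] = 77.39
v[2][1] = -31.29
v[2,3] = 77.79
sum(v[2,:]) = 212.20999999999998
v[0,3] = -91.86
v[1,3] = -17.76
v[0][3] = -91.86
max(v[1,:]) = 10.97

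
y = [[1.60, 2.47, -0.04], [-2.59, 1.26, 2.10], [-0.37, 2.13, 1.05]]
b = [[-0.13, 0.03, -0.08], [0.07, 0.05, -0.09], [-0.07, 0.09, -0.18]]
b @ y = [[-0.26, -0.45, -0.02], [0.02, 0.04, 0.01], [-0.28, -0.44, 0.00]]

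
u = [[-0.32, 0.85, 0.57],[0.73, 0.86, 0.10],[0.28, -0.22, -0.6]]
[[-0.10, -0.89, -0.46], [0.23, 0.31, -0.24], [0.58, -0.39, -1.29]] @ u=[[-0.75,-0.75,0.13], [0.09,0.51,0.31], [-0.83,0.44,1.07]]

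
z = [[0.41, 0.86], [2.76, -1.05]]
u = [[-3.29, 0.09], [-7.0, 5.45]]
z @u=[[-7.37, 4.72], [-1.73, -5.47]]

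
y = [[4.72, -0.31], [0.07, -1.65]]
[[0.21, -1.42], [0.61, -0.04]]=y@[[0.02, -0.3], [-0.37, 0.01]]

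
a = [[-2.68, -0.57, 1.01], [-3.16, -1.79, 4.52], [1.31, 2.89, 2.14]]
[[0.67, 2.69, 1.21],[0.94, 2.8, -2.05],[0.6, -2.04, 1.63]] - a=[[3.35, 3.26, 0.20], [4.10, 4.59, -6.57], [-0.71, -4.93, -0.51]]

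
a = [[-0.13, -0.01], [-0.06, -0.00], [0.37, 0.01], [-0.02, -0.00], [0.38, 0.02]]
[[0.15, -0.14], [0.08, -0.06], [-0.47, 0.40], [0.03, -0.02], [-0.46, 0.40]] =a @ [[-1.36, 1.08], [2.90, -0.30]]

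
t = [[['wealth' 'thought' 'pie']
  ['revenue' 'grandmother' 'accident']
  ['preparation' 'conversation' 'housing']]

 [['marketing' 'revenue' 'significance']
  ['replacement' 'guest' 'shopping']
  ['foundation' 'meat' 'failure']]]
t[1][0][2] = 'significance'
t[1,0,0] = 'marketing'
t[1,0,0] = 'marketing'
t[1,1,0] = 'replacement'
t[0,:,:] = [['wealth', 'thought', 'pie'], ['revenue', 'grandmother', 'accident'], ['preparation', 'conversation', 'housing']]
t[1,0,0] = 'marketing'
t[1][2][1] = 'meat'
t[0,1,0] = 'revenue'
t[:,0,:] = [['wealth', 'thought', 'pie'], ['marketing', 'revenue', 'significance']]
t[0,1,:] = ['revenue', 'grandmother', 'accident']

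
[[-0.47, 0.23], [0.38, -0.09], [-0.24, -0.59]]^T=[[-0.47,0.38,-0.24],[0.23,-0.09,-0.59]]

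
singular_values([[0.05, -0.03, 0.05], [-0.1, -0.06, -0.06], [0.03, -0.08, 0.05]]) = [0.15, 0.11, 0.0]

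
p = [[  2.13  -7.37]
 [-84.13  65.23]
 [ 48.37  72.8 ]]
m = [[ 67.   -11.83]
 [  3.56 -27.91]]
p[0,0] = 2.13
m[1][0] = 3.56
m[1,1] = -27.91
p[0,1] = -7.37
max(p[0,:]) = 2.13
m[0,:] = [67.0, -11.83]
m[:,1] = [-11.83, -27.91]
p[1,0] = -84.13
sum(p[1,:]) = -18.89999999999999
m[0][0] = 67.0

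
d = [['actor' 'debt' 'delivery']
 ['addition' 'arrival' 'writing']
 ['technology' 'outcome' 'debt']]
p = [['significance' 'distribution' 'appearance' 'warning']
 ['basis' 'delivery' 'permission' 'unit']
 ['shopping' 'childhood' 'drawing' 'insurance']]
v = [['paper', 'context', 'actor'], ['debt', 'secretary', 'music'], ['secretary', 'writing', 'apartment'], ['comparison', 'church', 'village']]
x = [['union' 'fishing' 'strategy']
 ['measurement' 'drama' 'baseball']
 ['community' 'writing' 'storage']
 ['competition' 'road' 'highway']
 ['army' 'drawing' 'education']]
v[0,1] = 'context'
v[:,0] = ['paper', 'debt', 'secretary', 'comparison']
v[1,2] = 'music'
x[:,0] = ['union', 'measurement', 'community', 'competition', 'army']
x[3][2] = 'highway'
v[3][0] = 'comparison'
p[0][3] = 'warning'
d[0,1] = 'debt'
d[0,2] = 'delivery'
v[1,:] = ['debt', 'secretary', 'music']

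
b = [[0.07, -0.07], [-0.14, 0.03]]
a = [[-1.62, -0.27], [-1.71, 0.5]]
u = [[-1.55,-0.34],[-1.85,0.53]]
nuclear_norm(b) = 0.21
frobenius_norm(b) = 0.17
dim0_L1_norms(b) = [0.21, 0.1]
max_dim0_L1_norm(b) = 0.21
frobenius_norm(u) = 2.49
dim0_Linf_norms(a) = [1.71, 0.5]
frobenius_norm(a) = 2.42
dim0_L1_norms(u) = [3.4, 0.87]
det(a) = -1.27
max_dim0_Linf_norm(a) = 1.71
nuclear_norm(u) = 3.02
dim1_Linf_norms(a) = [1.62, 1.71]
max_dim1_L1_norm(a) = 2.21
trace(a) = -1.12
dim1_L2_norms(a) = [1.64, 1.78]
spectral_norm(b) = 0.17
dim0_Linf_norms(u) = [1.85, 0.53]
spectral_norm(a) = 2.36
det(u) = -1.45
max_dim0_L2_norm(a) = 2.36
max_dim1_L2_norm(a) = 1.78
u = a + b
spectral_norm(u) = 2.42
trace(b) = 0.10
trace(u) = -1.02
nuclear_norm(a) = 2.90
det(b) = -0.01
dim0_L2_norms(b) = [0.16, 0.08]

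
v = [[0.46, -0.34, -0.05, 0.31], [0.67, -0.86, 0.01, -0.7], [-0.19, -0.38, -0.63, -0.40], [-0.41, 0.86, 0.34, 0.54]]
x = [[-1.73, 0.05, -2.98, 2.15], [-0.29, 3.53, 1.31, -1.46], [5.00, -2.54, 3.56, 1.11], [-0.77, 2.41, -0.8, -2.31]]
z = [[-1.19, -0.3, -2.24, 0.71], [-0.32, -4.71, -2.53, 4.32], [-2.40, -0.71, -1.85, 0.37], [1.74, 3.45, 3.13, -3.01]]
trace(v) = -0.49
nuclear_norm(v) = 3.15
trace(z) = -10.76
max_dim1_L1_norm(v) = 2.24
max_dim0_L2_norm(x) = 5.35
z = v @ x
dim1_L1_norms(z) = [4.44, 11.88, 5.33, 11.33]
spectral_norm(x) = 7.67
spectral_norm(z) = 9.30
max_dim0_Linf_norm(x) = 5.0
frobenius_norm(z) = 9.90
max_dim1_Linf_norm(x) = 5.0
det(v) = -0.02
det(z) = 1.76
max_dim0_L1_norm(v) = 2.44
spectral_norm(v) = 1.80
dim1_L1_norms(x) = [6.91, 6.59, 12.21, 6.29]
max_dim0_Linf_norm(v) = 0.86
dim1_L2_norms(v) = [0.65, 1.3, 0.86, 1.15]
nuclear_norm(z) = 13.52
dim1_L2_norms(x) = [4.06, 4.05, 6.73, 3.52]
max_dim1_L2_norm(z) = 6.88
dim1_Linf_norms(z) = [2.24, 4.71, 2.4, 3.45]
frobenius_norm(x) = 9.52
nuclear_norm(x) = 15.71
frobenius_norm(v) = 2.04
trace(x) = 3.05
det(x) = -73.30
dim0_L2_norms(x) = [5.35, 4.97, 4.89, 3.65]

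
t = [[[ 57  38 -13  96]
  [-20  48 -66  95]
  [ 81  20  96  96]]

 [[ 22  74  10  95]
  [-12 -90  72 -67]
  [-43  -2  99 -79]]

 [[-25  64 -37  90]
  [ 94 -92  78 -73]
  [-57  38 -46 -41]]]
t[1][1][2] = 72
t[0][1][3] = 95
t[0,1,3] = 95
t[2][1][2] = 78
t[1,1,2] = 72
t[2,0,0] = -25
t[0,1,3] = 95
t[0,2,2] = 96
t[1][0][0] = 22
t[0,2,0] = 81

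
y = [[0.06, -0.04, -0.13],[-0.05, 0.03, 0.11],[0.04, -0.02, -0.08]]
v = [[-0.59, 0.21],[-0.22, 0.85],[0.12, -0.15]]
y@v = [[-0.04, -0.0], [0.04, -0.0], [-0.03, 0.00]]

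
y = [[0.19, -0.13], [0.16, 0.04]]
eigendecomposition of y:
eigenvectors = [[0.35+0.57j,(0.35-0.57j)], [(0.74+0j),(0.74-0j)]]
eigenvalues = [(0.12+0.12j), (0.12-0.12j)]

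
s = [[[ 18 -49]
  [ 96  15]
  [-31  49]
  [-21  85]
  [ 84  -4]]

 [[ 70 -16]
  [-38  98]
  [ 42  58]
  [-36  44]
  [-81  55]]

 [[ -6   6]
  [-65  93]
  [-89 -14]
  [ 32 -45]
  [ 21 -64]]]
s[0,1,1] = 15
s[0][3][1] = 85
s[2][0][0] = -6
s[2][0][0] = -6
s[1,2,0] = 42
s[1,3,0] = -36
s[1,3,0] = -36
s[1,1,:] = [-38, 98]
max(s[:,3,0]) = 32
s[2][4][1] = -64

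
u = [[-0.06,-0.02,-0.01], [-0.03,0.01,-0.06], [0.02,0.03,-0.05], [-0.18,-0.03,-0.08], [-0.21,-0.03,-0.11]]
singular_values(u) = [0.32, 0.08, 0.0]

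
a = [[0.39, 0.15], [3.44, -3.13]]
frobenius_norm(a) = 4.67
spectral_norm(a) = 4.65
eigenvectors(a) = [[0.73, -0.04], [0.68, 1.0]]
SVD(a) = [[-0.04,-1.00],[-1.00,0.04]] @ diag([4.654663161592891, 0.3731097051941511]) @ [[-0.74, 0.67], [-0.67, -0.74]]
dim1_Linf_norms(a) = [0.39, 3.44]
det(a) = -1.74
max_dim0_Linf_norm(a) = 3.44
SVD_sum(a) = [[0.14, -0.13],[3.45, -3.12]] + [[0.25, 0.28],  [-0.01, -0.01]]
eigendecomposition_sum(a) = [[0.51, 0.02], [0.48, 0.02]] + [[-0.12,0.13], [2.96,-3.15]]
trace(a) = -2.74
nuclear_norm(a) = 5.03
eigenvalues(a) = [0.53, -3.27]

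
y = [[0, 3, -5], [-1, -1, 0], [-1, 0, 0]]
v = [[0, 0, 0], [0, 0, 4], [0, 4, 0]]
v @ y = [[0, 0, 0], [-4, 0, 0], [-4, -4, 0]]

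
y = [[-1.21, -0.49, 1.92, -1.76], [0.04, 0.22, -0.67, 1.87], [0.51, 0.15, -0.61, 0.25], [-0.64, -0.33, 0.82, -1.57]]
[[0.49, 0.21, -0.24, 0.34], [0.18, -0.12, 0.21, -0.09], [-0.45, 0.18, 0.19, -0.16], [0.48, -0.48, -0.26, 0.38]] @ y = [[-0.92,-0.34,1.23,-1.06], [-0.06,-0.05,0.22,-0.35], [0.75,0.34,-1.23,1.43], [-0.98,-0.51,1.71,-2.40]]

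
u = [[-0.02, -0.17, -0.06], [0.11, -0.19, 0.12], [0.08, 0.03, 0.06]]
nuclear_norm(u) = 0.48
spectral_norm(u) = 0.27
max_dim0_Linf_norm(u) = 0.19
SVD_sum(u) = [[0.04, -0.11, 0.04], [0.08, -0.22, 0.07], [0.01, -0.02, 0.01]] + [[-0.07, -0.06, -0.09],[0.03, 0.03, 0.04],[0.06, 0.05, 0.07]] + [[0.01, 0.00, -0.01], [-0.01, -0.00, 0.01], [0.02, 0.0, -0.01]]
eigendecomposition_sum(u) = [[-0.05+0.07j, (-0-0.06j), (-0.09+0.04j)], [(0.02+0.02j), (-0.02-0j), (0.01+0.04j)], [0.06-0.01j, (-0.03+0.03j), (0.06+0.03j)]] + [[(-0.05-0.07j), -0.00+0.06j, (-0.09-0.04j)], [0.02-0.02j, -0.02+0.00j, (0.01-0.04j)], [(0.06+0.01j), -0.03-0.03j, (0.06-0.03j)]] + [[0.07-0.00j,(-0.16-0j),(0.12-0j)], [(0.06-0j),-0.14-0.00j,0.11-0.00j], [-0.04+0.00j,0.09+0.00j,(-0.06+0j)]]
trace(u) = -0.15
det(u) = -0.00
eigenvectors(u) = [[-0.78+0.00j,(-0.78-0j),-0.69+0.00j],[(-0.06+0.3j),-0.06-0.30j,(-0.62+0j)],[0.37+0.41j,0.37-0.41j,(0.37+0j)]]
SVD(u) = [[0.46,  -0.74,  0.49], [0.88,  0.34,  -0.32], [0.07,  0.58,  0.81]] @ diag([0.27445220998216074, 0.17410592809169598, 0.027624450025967057]) @ [[0.34, -0.89, 0.3], [0.57, 0.45, 0.69], [0.75, 0.06, -0.66]]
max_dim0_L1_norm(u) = 0.39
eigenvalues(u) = [(-0.01+0.1j), (-0.01-0.1j), (-0.14+0j)]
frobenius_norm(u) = 0.33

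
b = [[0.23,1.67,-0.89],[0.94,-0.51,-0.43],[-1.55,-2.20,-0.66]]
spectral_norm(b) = 3.11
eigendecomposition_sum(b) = [[(0.97+0j), 1.06+0.00j, (-0.49+0j)], [(0.52+0j), (0.57+0j), (-0.26+0j)], [-0.98+0.00j, (-1.07-0j), (0.5-0j)]] + [[(-0.37+0.25j), 0.31-0.88j, -0.20-0.22j], [(0.21+0.16j), (-0.54-0.01j), -0.08+0.15j], [-0.28+0.84j, (-0.56-1.76j), -0.58-0.11j]] + [[-0.37-0.25j, (0.31+0.88j), -0.20+0.22j], [(0.21-0.16j), (-0.54+0.01j), -0.08-0.15j], [(-0.28-0.84j), -0.56+1.76j, (-0.58+0.11j)]]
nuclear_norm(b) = 5.54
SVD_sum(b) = [[0.72, 1.36, 0.07],[-0.01, -0.03, -0.00],[-1.26, -2.38, -0.12]] + [[-0.73, 0.41, -0.59], [0.44, -0.25, 0.36], [-0.42, 0.24, -0.34]] + [[0.24, -0.11, -0.37],[0.51, -0.23, -0.79],[0.13, -0.06, -0.20]]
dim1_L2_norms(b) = [1.91, 1.15, 2.77]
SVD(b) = [[-0.50,0.77,0.41], [0.01,-0.47,0.88], [0.87,0.44,0.22]] @ diag([3.1064069620128505, 1.3387000918222622, 1.0948597401097357]) @ [[-0.47, -0.88, -0.04], [-0.71, 0.40, -0.58], [0.53, -0.24, -0.82]]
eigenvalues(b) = [(2.04+0j), (-1.49+0.14j), (-1.49-0.14j)]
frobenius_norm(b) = 3.56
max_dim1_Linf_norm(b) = 2.2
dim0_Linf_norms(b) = [1.55, 2.2, 0.89]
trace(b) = -0.94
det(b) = 4.55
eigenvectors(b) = [[(-0.66+0j),(-0.35-0.26j),-0.35+0.26j], [(-0.35+0j),(-0.08+0.24j),(-0.08-0.24j)], [(0.67+0j),-0.86+0.00j,-0.86-0.00j]]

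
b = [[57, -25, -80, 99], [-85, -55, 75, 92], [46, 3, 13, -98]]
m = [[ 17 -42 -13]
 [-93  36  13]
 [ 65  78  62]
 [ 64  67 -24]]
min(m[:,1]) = -42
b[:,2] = [-80, 75, 13]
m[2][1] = 78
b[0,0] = 57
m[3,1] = 67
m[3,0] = 64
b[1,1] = -55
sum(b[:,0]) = 18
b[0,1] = -25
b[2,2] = 13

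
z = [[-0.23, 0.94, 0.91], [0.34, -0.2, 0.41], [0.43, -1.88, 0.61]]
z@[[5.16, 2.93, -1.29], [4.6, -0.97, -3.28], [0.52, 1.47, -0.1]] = [[3.61, -0.25, -2.88], [1.05, 1.79, 0.18], [-6.11, 3.98, 5.55]]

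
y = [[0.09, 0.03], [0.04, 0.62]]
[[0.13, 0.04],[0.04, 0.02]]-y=[[0.04, 0.01], [0.0, -0.60]]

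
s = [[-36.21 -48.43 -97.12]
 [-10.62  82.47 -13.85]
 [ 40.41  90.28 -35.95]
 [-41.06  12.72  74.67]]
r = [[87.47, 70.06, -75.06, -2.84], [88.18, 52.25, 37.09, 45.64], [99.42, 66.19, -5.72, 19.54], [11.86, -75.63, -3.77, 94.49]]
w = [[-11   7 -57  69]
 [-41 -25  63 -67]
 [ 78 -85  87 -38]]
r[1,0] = 88.18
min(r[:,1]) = -75.63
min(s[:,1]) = -48.43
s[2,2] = -35.95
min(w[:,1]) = -85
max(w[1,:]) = 63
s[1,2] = -13.85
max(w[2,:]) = 87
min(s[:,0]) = -41.06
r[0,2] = -75.06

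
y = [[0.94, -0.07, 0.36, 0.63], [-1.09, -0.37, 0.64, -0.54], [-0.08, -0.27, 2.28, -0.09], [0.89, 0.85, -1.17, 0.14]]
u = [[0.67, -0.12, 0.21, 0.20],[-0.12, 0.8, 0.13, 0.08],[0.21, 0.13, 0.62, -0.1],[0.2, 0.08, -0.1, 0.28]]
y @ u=[[0.84, -0.07, 0.35, 0.32], [-0.66, -0.13, 0.17, -0.46], [0.44, 0.08, 1.37, -0.29], [0.28, 0.43, -0.44, 0.40]]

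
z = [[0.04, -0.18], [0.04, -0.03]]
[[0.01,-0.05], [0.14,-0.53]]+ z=[[0.05,-0.23], [0.18,-0.56]]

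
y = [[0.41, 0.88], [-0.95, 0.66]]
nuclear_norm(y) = 2.12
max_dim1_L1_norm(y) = 1.61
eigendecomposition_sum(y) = [[0.21+0.49j, 0.44-0.26j],[(-0.48+0.28j), (0.33+0.42j)]] + [[(0.21-0.49j), 0.44+0.26j], [-0.48-0.28j, (0.33-0.42j)]]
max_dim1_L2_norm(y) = 1.16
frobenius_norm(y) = 1.51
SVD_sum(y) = [[-0.27,0.35],[-0.67,0.87]] + [[0.68, 0.53], [-0.28, -0.21]]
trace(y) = 1.07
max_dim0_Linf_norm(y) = 0.95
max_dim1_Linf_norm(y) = 0.95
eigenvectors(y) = [[(-0.09+0.69j), -0.09-0.69j], [-0.72+0.00j, -0.72-0.00j]]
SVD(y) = [[0.37,0.93], [0.93,-0.37]] @ diag([1.1897367927789035, 0.9301216930639603]) @ [[-0.61, 0.79], [0.79, 0.61]]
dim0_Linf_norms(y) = [0.95, 0.88]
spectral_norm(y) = 1.19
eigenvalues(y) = [(0.54+0.91j), (0.54-0.91j)]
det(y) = 1.11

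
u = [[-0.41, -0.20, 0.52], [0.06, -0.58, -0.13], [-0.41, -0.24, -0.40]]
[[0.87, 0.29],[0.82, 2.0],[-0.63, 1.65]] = u @ [[0.87,-0.82], [-1.70,-3.23], [1.7,-1.34]]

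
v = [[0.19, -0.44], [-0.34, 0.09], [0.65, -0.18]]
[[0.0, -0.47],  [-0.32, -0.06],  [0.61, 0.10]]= v@[[1.07, 0.51], [0.46, 1.28]]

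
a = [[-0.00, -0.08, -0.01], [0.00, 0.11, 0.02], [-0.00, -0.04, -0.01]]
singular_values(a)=[0.14, 0.0, -0.0]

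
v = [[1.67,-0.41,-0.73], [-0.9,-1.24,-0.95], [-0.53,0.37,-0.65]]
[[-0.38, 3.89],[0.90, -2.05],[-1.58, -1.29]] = v @ [[-0.04, 2.33], [-1.8, -0.07], [1.44, 0.04]]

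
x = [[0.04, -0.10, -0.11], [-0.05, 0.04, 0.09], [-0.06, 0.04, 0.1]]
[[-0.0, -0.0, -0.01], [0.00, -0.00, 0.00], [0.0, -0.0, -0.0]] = x @ [[0.01,0.02,0.05], [-0.04,0.01,0.07], [0.06,0.0,-0.0]]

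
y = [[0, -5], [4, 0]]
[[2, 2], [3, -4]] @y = [[8, -10], [-16, -15]]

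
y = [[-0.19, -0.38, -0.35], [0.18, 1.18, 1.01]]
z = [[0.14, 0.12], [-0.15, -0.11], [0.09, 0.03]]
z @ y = [[-0.01, 0.09, 0.07], [0.01, -0.07, -0.06], [-0.01, 0.00, -0.0]]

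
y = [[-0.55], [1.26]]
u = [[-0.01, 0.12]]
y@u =[[0.01, -0.07], [-0.01, 0.15]]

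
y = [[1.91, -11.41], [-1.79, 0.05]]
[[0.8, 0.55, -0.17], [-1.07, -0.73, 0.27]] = y@ [[0.6, 0.41, -0.15], [0.03, 0.02, -0.01]]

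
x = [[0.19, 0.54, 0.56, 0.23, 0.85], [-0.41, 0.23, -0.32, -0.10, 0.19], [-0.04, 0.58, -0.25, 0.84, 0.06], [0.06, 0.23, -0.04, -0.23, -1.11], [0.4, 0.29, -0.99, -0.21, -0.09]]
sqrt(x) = [[0.58, 0.30, 0.60, -0.12, 0.38], [-0.36, 0.60, -0.03, -0.14, 0.19], [-0.17, 0.23, 0.73, 0.55, 0.43], [0.27, 0.41, -0.63, 0.64, -0.86], [0.26, 0.25, -0.78, 0.24, 0.55]]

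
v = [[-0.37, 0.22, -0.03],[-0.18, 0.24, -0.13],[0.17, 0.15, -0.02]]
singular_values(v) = [0.53, 0.25, 0.07]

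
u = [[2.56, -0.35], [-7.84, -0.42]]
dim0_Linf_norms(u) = [7.84, 0.42]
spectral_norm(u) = 8.25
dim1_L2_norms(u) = [2.58, 7.85]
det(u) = -3.82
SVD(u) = [[-0.31, 0.95], [0.95, 0.31]] @ diag([8.25251010770176, 0.46279252617160477]) @ [[-1.00,-0.04],  [0.04,-1.0]]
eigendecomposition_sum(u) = [[2.75,  -0.26], [-5.8,  0.55]] + [[-0.19, -0.09], [-2.04, -0.97]]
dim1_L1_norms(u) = [2.91, 8.26]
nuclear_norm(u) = 8.72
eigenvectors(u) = [[0.43, 0.09], [-0.9, 1.00]]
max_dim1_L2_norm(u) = 7.85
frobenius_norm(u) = 8.27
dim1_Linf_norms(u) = [2.56, 7.84]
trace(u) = 2.14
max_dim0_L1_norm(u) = 10.4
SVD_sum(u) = [[2.54, 0.09], [-7.85, -0.28]] + [[0.02, -0.44], [0.01, -0.14]]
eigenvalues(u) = [3.3, -1.16]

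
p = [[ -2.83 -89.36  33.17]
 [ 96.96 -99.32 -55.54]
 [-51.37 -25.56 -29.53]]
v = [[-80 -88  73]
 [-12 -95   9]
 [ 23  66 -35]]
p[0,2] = 33.17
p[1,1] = -99.32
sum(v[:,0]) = -69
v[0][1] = -88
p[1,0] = 96.96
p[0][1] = -89.36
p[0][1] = -89.36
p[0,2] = 33.17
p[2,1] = -25.56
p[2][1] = -25.56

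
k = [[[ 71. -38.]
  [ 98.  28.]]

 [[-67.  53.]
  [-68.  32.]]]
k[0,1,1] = 28.0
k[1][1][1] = 32.0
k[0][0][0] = 71.0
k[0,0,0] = 71.0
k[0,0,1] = -38.0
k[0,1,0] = 98.0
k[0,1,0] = 98.0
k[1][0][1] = 53.0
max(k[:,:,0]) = 98.0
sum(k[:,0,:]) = 19.0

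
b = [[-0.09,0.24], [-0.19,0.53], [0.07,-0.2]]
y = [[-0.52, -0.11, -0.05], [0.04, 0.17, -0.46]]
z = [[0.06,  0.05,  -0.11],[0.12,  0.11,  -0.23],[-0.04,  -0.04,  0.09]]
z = b @ y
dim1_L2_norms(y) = [0.53, 0.49]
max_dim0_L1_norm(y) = 0.56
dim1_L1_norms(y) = [0.68, 0.67]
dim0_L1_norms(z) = [0.22, 0.2, 0.43]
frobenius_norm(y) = 0.73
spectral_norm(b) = 0.65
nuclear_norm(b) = 0.66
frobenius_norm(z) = 0.33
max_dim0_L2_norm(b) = 0.62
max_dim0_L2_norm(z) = 0.27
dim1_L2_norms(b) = [0.26, 0.56, 0.21]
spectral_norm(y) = 0.54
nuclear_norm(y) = 1.03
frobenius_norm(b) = 0.65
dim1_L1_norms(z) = [0.22, 0.46, 0.17]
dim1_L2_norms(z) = [0.13, 0.28, 0.11]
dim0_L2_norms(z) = [0.14, 0.13, 0.27]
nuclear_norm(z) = 0.34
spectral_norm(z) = 0.33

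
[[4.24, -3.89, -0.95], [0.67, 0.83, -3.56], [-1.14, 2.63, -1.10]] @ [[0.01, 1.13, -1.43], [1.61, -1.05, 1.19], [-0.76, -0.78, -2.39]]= [[-5.5, 9.62, -8.42], [4.05, 2.66, 8.54], [5.06, -3.19, 7.39]]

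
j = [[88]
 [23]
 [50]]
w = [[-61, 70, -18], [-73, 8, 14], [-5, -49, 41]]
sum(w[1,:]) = -51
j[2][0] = 50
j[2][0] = 50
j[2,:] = [50]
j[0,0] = 88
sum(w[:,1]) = 29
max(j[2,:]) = 50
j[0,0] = 88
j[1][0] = 23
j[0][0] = 88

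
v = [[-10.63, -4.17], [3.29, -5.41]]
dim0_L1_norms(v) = [13.92, 9.58]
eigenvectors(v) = [[0.75+0.00j, 0.75-0.00j], [(-0.47-0.47j), -0.47+0.47j]]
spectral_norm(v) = 11.49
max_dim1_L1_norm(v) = 14.8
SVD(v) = [[-0.99, 0.13],  [0.13, 0.99]] @ diag([11.491787306913505, 6.1981307256834794]) @ [[0.95, 0.3], [0.30, -0.95]]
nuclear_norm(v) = 17.69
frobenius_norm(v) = 13.06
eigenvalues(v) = [(-8.02+2.63j), (-8.02-2.63j)]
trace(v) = -16.04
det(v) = 71.23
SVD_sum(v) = [[-10.88,  -3.38], [1.47,  0.46]] + [[0.25, -0.79], [1.82, -5.87]]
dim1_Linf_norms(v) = [10.63, 5.41]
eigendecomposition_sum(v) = [[(-5.32-2.67j), -2.09-6.36j], [(1.64+5.02j), (-2.7+5.3j)]] + [[-5.32+2.67j, -2.08+6.36j],[1.64-5.02j, (-2.71-5.3j)]]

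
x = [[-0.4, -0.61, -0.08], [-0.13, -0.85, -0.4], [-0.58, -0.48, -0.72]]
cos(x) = [[0.88, -0.35, -0.13],[-0.16, 0.58, -0.27],[-0.31, -0.46, 0.68]]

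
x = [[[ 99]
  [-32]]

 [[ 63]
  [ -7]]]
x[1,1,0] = -7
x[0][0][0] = 99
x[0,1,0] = -32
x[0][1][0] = -32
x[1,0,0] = 63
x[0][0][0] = 99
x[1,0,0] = 63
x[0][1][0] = -32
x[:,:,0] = [[99, -32], [63, -7]]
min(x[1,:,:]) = -7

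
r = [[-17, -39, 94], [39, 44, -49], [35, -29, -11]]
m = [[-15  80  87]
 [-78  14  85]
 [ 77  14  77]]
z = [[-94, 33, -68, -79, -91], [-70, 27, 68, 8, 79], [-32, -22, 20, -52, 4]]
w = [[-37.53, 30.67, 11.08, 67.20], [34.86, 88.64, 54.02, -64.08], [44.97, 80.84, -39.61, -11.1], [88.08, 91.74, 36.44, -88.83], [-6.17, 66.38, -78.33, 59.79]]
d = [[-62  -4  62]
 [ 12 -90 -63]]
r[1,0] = 39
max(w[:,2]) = 54.02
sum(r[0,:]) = 38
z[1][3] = 8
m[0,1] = 80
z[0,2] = -68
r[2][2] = -11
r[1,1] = 44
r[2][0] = 35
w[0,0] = -37.53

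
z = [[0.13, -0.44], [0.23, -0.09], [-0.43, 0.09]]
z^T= [[0.13,0.23,-0.43], [-0.44,-0.09,0.09]]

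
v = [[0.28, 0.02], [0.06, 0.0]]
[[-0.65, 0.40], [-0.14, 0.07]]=v@[[-2.41,1.24], [1.03,2.63]]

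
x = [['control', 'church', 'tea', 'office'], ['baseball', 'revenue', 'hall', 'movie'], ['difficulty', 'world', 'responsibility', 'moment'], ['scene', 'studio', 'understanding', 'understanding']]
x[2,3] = 'moment'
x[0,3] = 'office'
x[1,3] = 'movie'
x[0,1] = 'church'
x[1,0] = 'baseball'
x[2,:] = ['difficulty', 'world', 'responsibility', 'moment']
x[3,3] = 'understanding'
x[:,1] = ['church', 'revenue', 'world', 'studio']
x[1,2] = 'hall'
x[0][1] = 'church'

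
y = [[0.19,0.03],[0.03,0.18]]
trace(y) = 0.37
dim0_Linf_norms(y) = [0.19, 0.18]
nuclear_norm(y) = 0.37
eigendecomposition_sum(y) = [[0.13, 0.11],[0.11, 0.09]] + [[0.06, -0.08], [-0.08, 0.09]]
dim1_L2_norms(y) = [0.19, 0.18]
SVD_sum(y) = [[0.13, 0.11], [0.11, 0.09]] + [[0.06, -0.08], [-0.08, 0.09]]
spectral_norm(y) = 0.22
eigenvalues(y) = [0.22, 0.15]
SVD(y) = [[-0.76,-0.65], [-0.65,0.76]] @ diag([0.2154138126514911, 0.1545861873485089]) @ [[-0.76, -0.65], [-0.65, 0.76]]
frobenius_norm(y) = 0.27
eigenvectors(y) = [[0.76, -0.65], [0.65, 0.76]]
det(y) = 0.03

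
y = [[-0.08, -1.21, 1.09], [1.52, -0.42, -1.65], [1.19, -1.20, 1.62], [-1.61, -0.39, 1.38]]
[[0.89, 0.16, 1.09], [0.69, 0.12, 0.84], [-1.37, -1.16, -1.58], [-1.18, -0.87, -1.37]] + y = [[0.81, -1.05, 2.18], [2.21, -0.30, -0.81], [-0.18, -2.36, 0.04], [-2.79, -1.26, 0.01]]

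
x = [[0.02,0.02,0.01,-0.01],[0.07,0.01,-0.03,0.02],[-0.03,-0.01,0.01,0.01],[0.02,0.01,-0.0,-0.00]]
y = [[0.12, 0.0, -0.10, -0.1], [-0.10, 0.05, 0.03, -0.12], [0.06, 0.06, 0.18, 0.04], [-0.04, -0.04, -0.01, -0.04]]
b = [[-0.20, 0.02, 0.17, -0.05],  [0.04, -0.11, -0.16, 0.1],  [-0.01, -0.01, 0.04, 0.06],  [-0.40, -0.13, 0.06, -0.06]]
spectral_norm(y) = 0.23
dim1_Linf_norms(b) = [0.2, 0.16, 0.06, 0.4]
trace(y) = 0.31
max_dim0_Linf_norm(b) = 0.4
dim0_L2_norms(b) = [0.45, 0.17, 0.24, 0.14]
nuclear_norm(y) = 0.60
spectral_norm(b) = 0.49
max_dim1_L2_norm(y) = 0.2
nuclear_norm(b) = 0.83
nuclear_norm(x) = 0.13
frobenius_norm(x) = 0.09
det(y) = -0.00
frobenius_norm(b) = 0.56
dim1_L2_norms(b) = [0.27, 0.22, 0.07, 0.43]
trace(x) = 0.04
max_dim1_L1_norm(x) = 0.13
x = y @ b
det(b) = -0.00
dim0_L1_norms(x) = [0.14, 0.05, 0.05, 0.04]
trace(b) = -0.33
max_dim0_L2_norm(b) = 0.45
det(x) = 0.00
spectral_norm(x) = 0.09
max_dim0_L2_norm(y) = 0.21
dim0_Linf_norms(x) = [0.07, 0.02, 0.03, 0.02]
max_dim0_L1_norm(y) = 0.32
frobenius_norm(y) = 0.33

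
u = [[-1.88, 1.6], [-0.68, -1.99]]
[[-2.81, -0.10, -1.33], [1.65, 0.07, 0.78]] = u@ [[0.61, 0.02, 0.29], [-1.04, -0.04, -0.49]]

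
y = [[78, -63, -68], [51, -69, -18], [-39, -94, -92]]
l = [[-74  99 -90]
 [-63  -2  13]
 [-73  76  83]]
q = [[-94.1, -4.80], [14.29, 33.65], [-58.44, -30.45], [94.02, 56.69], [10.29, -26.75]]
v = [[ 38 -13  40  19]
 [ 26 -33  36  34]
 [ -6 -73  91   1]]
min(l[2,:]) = -73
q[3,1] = 56.69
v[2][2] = 91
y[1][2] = -18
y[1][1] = -69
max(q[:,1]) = 56.69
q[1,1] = 33.65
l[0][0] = -74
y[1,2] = -18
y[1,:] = [51, -69, -18]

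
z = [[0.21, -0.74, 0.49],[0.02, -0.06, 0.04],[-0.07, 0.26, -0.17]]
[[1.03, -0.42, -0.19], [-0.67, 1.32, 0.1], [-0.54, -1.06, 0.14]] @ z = [[0.22, -0.79, 0.52], [-0.12, 0.44, -0.29], [-0.14, 0.5, -0.33]]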